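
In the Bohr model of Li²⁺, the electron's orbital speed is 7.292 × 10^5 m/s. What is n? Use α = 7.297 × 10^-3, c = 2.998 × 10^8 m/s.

9

v_n = Zαc/n ⇒ n = Zαc/v = 3 × 0.007297 × 2.998 × 10^8 / 7.292 × 10^5 ≈ 9.00
n = 9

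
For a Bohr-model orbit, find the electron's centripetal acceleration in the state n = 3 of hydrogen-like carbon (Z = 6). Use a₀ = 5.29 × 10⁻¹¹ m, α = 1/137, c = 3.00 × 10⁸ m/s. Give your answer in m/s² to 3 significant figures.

r = n²a₀/Z = 7.94 × 10⁻¹¹ m, v = Zαc/n = 4.38 × 10⁶ m/s
a = v²/r = (4.38 × 10⁶)² / 7.94 × 10⁻¹¹ = 2.42 × 10²³ m/s²

2.42 × 10²³ m/s²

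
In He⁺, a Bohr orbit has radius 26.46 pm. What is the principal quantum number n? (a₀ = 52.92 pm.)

1

r_n = n²a₀/Z ⇒ n² = rZ/a₀ = 26.46 × 2 / 52.92 ≈ 1.00
n = 1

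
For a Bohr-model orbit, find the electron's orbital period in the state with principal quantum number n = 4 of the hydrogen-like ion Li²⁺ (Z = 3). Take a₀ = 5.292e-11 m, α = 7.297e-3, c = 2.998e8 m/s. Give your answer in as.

r = n²a₀/Z = 4²·5.292e-11/3 = 2.822e-10 m
v = Zαc/n = 3·0.007297·2.998e8/4 = 1.641e6 m/s
T = 2πr/v = 1.081e-15 s = 1081 as

1081 as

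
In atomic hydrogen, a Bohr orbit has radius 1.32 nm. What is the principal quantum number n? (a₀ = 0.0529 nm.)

r_n = n²a₀/Z ⇒ n² = rZ/a₀ = 1.32 × 1 / 0.0529 ≈ 24.95
n = 5

5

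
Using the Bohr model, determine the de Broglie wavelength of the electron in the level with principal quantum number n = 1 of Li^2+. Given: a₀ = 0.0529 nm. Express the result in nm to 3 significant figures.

0.111 nm

The Bohr quantisation condition is nλ = 2πr_n.
r_n = n²a₀/Z = 0.0176 nm
λ = 2πr_n/n = 2π·0.0176/1 = 0.111 nm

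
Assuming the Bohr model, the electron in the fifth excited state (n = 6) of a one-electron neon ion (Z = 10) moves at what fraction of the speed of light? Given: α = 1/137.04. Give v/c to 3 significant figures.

v_n = Zαc/n, so v/c = Zα/n = 10 × 0.00730 / 6 = 0.0122

0.0122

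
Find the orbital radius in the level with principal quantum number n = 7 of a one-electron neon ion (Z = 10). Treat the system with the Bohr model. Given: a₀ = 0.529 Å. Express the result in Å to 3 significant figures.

2.59 Å

r_n = n²a₀/Z = 7² × 0.529 / 10
    = 49 × 0.529 / 10 = 2.59 Å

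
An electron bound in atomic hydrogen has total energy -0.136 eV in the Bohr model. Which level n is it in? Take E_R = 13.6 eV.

10

E_n = −E_R Z²/n² ⇒ n² = E_R Z²/(−E_n) = 13.6 × 1² / 0.136 ≈ 100.00
n = 10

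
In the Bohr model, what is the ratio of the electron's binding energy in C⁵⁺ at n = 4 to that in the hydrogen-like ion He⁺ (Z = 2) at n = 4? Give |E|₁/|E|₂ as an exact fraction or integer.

9

|E| ∝ Z^2 · n^-2
|E|₁/|E|₂ = (6/2)^2 · (4/4)^-2 = 9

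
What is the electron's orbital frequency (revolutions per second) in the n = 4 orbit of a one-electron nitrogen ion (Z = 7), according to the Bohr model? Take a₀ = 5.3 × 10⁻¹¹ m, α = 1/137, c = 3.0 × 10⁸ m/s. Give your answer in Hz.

r = n²a₀/Z = 1.2 × 10⁻¹⁰ m, v = Zαc/n = 3.8 × 10⁶ m/s
f = v/(2πr) = 5.0 × 10¹⁵ Hz

5.0 × 10¹⁵ Hz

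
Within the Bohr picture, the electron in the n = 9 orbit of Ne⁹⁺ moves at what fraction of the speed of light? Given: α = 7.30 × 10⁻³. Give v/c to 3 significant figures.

0.00811

v_n = Zαc/n, so v/c = Zα/n = 10 × 0.00730 / 9 = 0.00811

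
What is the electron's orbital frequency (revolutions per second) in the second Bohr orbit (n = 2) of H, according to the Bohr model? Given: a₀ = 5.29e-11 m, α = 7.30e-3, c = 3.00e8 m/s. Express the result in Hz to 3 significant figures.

8.24e14 Hz

r = n²a₀/Z = 2.12e-10 m, v = Zαc/n = 1.09e6 m/s
f = v/(2πr) = 8.24e14 Hz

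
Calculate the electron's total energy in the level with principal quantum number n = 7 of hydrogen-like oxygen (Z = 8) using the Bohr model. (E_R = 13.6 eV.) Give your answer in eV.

-17.8 eV

E_n = −E_R·Z²/n² = −13.6 × 8²/7² = -17.8 eV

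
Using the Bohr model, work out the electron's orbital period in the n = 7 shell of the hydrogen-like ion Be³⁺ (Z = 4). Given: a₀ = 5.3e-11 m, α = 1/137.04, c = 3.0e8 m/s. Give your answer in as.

r = n²a₀/Z = 7²·5.3e-11/4 = 6.5e-10 m
v = Zαc/n = 4·0.0073·3.0e8/7 = 1.3e6 m/s
T = 2πr/v = 3.3e-15 s = 3300 as

3300 as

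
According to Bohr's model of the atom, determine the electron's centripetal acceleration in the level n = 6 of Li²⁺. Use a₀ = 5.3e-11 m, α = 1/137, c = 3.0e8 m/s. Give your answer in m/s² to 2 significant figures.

r = n²a₀/Z = 6.4e-10 m, v = Zαc/n = 1.1e6 m/s
a = v²/r = (1.1e6)² / 6.4e-10 = 1.9e21 m/s²

1.9e21 m/s²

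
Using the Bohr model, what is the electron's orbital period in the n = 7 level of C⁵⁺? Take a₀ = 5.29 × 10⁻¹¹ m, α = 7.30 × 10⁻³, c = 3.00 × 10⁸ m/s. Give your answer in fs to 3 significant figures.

1.45 fs

r = n²a₀/Z = 7²·5.29 × 10⁻¹¹/6 = 4.32 × 10⁻¹⁰ m
v = Zαc/n = 6·0.00730·3.00 × 10⁸/7 = 1.88 × 10⁶ m/s
T = 2πr/v = 1.45 × 10⁻¹⁵ s = 1.45 fs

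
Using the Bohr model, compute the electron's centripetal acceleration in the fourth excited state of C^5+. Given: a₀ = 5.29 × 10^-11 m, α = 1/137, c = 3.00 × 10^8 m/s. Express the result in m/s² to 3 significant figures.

r = n²a₀/Z = 2.20 × 10^-10 m, v = Zαc/n = 2.63 × 10^6 m/s
a = v²/r = (2.63 × 10^6)² / 2.20 × 10^-10 = 3.13 × 10^22 m/s²

3.13 × 10^22 m/s²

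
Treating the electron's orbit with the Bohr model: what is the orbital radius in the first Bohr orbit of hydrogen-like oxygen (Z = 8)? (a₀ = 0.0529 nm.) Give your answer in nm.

0.00661 nm

r_n = n²a₀/Z = 1² × 0.0529 / 8
    = 1 × 0.0529 / 8 = 0.00661 nm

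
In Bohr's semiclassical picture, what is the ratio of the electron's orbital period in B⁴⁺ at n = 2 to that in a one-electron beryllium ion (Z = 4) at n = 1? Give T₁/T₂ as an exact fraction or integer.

T ∝ Z^-2 · n^3
T₁/T₂ = (5/4)^-2 · (2/1)^3 = 128/25

128/25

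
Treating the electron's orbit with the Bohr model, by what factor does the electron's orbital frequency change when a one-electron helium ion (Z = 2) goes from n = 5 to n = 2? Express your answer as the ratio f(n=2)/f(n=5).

125/8

f ∝ Z^2 · n^-3; with Z fixed, f ∝ n^-3.
f(n=2)/f(n=5) = (2/5)^-3 = 125/8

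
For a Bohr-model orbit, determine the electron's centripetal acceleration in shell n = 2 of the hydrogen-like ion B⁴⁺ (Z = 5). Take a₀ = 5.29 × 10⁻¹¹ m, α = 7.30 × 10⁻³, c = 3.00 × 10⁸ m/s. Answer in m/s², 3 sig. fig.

r = n²a₀/Z = 4.23 × 10⁻¹¹ m, v = Zαc/n = 5.47 × 10⁶ m/s
a = v²/r = (5.47 × 10⁶)² / 4.23 × 10⁻¹¹ = 7.08 × 10²³ m/s²

7.08 × 10²³ m/s²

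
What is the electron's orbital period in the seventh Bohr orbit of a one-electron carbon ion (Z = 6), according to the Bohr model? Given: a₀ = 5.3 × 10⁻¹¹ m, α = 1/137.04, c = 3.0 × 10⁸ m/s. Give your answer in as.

r = n²a₀/Z = 7²·5.3 × 10⁻¹¹/6 = 4.3 × 10⁻¹⁰ m
v = Zαc/n = 6·0.0073·3.0 × 10⁸/7 = 1.9 × 10⁶ m/s
T = 2πr/v = 1.4 × 10⁻¹⁵ s = 1400 as

1400 as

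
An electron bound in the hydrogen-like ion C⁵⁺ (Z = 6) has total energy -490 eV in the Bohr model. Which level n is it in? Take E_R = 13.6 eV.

E_n = −E_R Z²/n² ⇒ n² = E_R Z²/(−E_n) = 13.6 × 6² / 490 ≈ 1.00
n = 1

1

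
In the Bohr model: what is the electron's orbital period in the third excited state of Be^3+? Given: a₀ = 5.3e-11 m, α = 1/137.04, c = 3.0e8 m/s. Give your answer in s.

6.1e-16 s

r = n²a₀/Z = 4²·5.3e-11/4 = 2.1e-10 m
v = Zαc/n = 4·0.0073·3.0e8/4 = 2.2e6 m/s
T = 2πr/v = 6.1e-16 s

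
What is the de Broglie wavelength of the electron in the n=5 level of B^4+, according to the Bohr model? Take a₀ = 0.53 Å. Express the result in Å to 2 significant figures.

3.3 Å

The Bohr quantisation condition is nλ = 2πr_n.
r_n = n²a₀/Z = 2.6 Å
λ = 2πr_n/n = 2π·2.6/5 = 3.3 Å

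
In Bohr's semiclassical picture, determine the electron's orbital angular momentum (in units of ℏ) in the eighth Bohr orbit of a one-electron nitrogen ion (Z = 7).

8

L_n = nℏ, so L/ℏ = n = 8.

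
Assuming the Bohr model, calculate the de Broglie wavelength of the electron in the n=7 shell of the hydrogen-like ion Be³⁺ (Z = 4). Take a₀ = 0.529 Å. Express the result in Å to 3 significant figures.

The Bohr quantisation condition is nλ = 2πr_n.
r_n = n²a₀/Z = 6.48 Å
λ = 2πr_n/n = 2π·6.48/7 = 5.82 Å

5.82 Å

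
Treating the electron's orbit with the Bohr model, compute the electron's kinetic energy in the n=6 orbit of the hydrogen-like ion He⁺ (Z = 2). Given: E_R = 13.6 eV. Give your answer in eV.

For a Coulomb orbit the virial theorem gives K = −E_n.
E_n = −E_R·Z²/n², so K = E_R·Z²/n² = 13.6 × 2²/6² = 1.51 eV

1.51 eV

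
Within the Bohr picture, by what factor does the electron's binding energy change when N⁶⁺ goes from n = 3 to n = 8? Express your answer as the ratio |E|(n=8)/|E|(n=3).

|E| ∝ Z^2 · n^-2; with Z fixed, |E| ∝ n^-2.
|E|(n=8)/|E|(n=3) = (8/3)^-2 = 9/64

9/64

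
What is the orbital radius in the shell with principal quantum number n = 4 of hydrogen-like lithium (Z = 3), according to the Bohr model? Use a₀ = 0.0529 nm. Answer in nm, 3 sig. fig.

0.282 nm

r_n = n²a₀/Z = 4² × 0.0529 / 3
    = 16 × 0.0529 / 3 = 0.282 nm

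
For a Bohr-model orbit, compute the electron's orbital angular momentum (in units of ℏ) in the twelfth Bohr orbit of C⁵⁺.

12

L_n = nℏ, so L/ℏ = n = 12.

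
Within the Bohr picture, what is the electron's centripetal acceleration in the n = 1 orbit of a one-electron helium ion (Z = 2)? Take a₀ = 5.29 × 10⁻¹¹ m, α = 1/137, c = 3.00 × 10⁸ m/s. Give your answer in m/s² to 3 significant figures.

7.25 × 10²³ m/s²

r = n²a₀/Z = 2.65 × 10⁻¹¹ m, v = Zαc/n = 4.38 × 10⁶ m/s
a = v²/r = (4.38 × 10⁶)² / 2.65 × 10⁻¹¹ = 7.25 × 10²³ m/s²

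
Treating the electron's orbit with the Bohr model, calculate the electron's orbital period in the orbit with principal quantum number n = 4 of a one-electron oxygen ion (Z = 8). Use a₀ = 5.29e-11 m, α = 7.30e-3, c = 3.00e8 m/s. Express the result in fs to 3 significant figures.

r = n²a₀/Z = 4²·5.29e-11/8 = 1.06e-10 m
v = Zαc/n = 8·0.00730·3.00e8/4 = 4.38e6 m/s
T = 2πr/v = 1.52e-16 s = 0.152 fs

0.152 fs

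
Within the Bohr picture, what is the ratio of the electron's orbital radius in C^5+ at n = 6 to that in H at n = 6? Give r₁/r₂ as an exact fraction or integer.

1/6

r ∝ Z^-1 · n^2
r₁/r₂ = (6/1)^-1 · (6/6)^2 = 1/6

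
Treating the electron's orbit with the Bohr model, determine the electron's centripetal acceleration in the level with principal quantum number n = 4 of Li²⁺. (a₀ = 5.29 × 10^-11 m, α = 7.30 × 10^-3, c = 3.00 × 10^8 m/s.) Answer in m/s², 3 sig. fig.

r = n²a₀/Z = 2.82 × 10^-10 m, v = Zαc/n = 1.64 × 10^6 m/s
a = v²/r = (1.64 × 10^6)² / 2.82 × 10^-10 = 9.56 × 10^21 m/s²

9.56 × 10^21 m/s²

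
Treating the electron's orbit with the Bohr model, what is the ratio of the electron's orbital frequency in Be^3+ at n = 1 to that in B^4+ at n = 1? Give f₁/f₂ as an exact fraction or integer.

f ∝ Z^2 · n^-3
f₁/f₂ = (4/5)^2 · (1/1)^-3 = 16/25

16/25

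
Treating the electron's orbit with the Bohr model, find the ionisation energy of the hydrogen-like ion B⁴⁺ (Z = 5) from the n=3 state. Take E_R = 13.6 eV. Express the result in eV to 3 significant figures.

E_n = −E_R·Z²/n² = −13.6 × 5²/3² eV = -37.8 eV
Ionisation energy = −E_n = 37.8 eV

37.8 eV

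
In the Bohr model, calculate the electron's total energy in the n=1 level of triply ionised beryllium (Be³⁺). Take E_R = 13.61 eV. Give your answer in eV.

-217.8 eV

E_n = −E_R·Z²/n² = −13.61 × 4²/1² = -217.8 eV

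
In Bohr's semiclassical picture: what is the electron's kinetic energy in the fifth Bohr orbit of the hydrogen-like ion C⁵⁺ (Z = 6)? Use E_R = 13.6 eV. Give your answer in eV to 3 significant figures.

19.6 eV

For a Coulomb orbit the virial theorem gives K = −E_n.
E_n = −E_R·Z²/n², so K = E_R·Z²/n² = 13.6 × 6²/5² = 19.6 eV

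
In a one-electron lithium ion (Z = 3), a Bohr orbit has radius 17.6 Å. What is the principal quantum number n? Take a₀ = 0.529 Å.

r_n = n²a₀/Z ⇒ n² = rZ/a₀ = 17.6 × 3 / 0.529 ≈ 99.81
n = 10

10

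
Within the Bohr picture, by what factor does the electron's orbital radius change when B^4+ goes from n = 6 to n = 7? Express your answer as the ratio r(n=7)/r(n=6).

49/36

r ∝ Z^-1 · n^2; with Z fixed, r ∝ n^2.
r(n=7)/r(n=6) = (7/6)^2 = 49/36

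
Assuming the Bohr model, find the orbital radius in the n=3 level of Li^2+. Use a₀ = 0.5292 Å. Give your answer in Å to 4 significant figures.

1.588 Å

r_n = n²a₀/Z = 3² × 0.5292 / 3
    = 9 × 0.5292 / 3 = 1.588 Å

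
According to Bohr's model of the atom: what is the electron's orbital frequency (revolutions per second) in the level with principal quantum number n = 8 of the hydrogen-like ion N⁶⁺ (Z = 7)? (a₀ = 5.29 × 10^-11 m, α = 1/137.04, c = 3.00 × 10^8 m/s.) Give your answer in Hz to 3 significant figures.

r = n²a₀/Z = 4.84 × 10^-10 m, v = Zαc/n = 1.92 × 10^6 m/s
f = v/(2πr) = 6.30 × 10^14 Hz

6.30 × 10^14 Hz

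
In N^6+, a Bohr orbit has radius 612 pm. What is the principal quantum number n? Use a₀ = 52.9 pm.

r_n = n²a₀/Z ⇒ n² = rZ/a₀ = 612 × 7 / 52.9 ≈ 80.98
n = 9

9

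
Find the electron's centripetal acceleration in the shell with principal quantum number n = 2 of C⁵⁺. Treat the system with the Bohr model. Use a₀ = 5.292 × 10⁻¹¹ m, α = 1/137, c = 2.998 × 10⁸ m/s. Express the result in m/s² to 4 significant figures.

1.222 × 10²⁴ m/s²

r = n²a₀/Z = 3.528 × 10⁻¹¹ m, v = Zαc/n = 6.565 × 10⁶ m/s
a = v²/r = (6.565 × 10⁶)² / 3.528 × 10⁻¹¹ = 1.222 × 10²⁴ m/s²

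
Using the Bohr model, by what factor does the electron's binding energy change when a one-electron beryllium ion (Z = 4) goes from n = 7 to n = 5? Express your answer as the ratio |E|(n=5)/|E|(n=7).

|E| ∝ Z^2 · n^-2; with Z fixed, |E| ∝ n^-2.
|E|(n=5)/|E|(n=7) = (5/7)^-2 = 49/25

49/25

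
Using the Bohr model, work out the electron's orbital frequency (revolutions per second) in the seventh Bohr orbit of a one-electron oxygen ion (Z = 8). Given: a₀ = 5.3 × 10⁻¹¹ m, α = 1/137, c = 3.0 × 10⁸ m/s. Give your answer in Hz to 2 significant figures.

r = n²a₀/Z = 3.2 × 10⁻¹⁰ m, v = Zαc/n = 2.5 × 10⁶ m/s
f = v/(2πr) = 1.2 × 10¹⁵ Hz

1.2 × 10¹⁵ Hz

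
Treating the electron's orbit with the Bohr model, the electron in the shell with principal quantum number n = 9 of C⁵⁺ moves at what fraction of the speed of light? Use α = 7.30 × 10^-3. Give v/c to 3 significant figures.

v_n = Zαc/n, so v/c = Zα/n = 6 × 0.00730 / 9 = 0.00487

0.00487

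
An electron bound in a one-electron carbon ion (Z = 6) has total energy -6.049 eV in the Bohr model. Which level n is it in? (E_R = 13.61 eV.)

9

E_n = −E_R Z²/n² ⇒ n² = E_R Z²/(−E_n) = 13.61 × 6² / 6.049 ≈ 81.00
n = 9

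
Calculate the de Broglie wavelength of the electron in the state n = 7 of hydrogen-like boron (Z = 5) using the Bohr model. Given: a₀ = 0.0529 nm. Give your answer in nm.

0.465 nm

The Bohr quantisation condition is nλ = 2πr_n.
r_n = n²a₀/Z = 0.518 nm
λ = 2πr_n/n = 2π·0.518/7 = 0.465 nm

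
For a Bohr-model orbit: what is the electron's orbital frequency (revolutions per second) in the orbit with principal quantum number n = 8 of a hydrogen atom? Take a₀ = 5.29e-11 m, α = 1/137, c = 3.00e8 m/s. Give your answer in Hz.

r = n²a₀/Z = 3.39e-9 m, v = Zαc/n = 2.74e5 m/s
f = v/(2πr) = 1.29e13 Hz

1.29e13 Hz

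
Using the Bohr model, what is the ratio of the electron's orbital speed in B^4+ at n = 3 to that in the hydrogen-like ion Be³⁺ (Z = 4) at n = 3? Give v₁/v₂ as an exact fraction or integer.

5/4

v ∝ Z^1 · n^-1
v₁/v₂ = (5/4)^1 · (3/3)^-1 = 5/4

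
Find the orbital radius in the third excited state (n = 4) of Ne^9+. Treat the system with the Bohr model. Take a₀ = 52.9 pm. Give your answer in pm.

r_n = n²a₀/Z = 4² × 52.9 / 10
    = 16 × 52.9 / 10 = 84.6 pm

84.6 pm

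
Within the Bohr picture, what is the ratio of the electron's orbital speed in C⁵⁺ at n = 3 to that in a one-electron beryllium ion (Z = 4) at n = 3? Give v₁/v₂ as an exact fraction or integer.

v ∝ Z^1 · n^-1
v₁/v₂ = (6/4)^1 · (3/3)^-1 = 3/2

3/2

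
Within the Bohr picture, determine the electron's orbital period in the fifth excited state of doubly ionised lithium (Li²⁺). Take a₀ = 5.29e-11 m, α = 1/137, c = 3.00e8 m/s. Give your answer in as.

3640 as

r = n²a₀/Z = 6²·5.29e-11/3 = 6.35e-10 m
v = Zαc/n = 3·0.00730·3.00e8/6 = 1.09e6 m/s
T = 2πr/v = 3.64e-15 s = 3640 as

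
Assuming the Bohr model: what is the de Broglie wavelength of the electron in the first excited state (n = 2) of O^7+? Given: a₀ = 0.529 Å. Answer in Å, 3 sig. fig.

0.831 Å

The Bohr quantisation condition is nλ = 2πr_n.
r_n = n²a₀/Z = 0.265 Å
λ = 2πr_n/n = 2π·0.265/2 = 0.831 Å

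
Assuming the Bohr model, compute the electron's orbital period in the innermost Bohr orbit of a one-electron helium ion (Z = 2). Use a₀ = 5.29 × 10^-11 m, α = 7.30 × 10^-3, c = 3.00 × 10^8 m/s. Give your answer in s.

r = n²a₀/Z = 1²·5.29 × 10^-11/2 = 2.65 × 10^-11 m
v = Zαc/n = 2·0.00730·3.00 × 10^8/1 = 4.38 × 10^6 m/s
T = 2πr/v = 3.79 × 10^-17 s

3.79 × 10^-17 s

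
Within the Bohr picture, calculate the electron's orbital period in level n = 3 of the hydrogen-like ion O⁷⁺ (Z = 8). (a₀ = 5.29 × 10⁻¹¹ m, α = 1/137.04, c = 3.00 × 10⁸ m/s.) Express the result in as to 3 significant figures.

64.1 as

r = n²a₀/Z = 3²·5.29 × 10⁻¹¹/8 = 5.95 × 10⁻¹¹ m
v = Zαc/n = 8·0.00730·3.00 × 10⁸/3 = 5.84 × 10⁶ m/s
T = 2πr/v = 6.41 × 10⁻¹⁷ s = 64.1 as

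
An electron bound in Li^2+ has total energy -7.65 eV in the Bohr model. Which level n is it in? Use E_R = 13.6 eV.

E_n = −E_R Z²/n² ⇒ n² = E_R Z²/(−E_n) = 13.6 × 3² / 7.65 ≈ 16.00
n = 4

4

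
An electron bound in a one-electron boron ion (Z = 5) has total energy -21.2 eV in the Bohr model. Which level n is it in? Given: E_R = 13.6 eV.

E_n = −E_R Z²/n² ⇒ n² = E_R Z²/(−E_n) = 13.6 × 5² / 21.2 ≈ 16.04
n = 4

4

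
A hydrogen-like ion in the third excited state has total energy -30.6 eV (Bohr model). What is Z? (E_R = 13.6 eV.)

E_n = −E_R Z²/n² ⇒ Z² = −E_n n²/E_R = 30.6 × 4² / 13.6 ≈ 36.00
Z = 6

6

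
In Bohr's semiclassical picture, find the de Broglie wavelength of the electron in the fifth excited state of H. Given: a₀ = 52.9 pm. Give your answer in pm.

1990 pm

The Bohr quantisation condition is nλ = 2πr_n.
r_n = n²a₀/Z = 1900 pm
λ = 2πr_n/n = 2π·1900/6 = 1990 pm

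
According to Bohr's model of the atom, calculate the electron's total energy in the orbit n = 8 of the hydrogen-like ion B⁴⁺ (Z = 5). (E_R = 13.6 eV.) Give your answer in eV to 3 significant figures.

E_n = −E_R·Z²/n² = −13.6 × 5²/8² = -5.31 eV

-5.31 eV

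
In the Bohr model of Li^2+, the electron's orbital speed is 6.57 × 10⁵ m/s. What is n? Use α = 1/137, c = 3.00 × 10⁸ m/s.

v_n = Zαc/n ⇒ n = Zαc/v = 3 × 0.00730 × 3.00 × 10⁸ / 6.57 × 10⁵ ≈ 10.00
n = 10

10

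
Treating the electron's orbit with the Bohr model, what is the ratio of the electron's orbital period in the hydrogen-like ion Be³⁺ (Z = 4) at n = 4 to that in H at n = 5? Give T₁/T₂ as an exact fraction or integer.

T ∝ Z^-2 · n^3
T₁/T₂ = (4/1)^-2 · (4/5)^3 = 4/125

4/125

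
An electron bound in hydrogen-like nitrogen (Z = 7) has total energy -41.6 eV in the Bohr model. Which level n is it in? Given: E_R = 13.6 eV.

E_n = −E_R Z²/n² ⇒ n² = E_R Z²/(−E_n) = 13.6 × 7² / 41.6 ≈ 16.02
n = 4

4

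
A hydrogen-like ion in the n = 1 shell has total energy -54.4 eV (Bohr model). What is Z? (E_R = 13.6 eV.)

E_n = −E_R Z²/n² ⇒ Z² = −E_n n²/E_R = 54.4 × 1² / 13.6 ≈ 4.00
Z = 2

2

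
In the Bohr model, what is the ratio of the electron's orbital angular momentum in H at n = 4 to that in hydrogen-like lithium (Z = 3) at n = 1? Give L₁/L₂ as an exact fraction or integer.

4

L = nℏ is independent of Z.
L₁/L₂ = n₁/n₂ = 4/1 = 4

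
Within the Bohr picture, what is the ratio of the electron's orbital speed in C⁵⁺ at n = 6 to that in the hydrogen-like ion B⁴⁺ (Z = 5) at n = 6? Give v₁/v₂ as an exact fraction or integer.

v ∝ Z^1 · n^-1
v₁/v₂ = (6/5)^1 · (6/6)^-1 = 6/5

6/5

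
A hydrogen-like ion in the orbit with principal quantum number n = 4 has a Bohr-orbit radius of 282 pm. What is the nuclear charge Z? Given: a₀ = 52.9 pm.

3

r_n = n²a₀/Z ⇒ Z = n²a₀/r = 4² × 52.9 / 282 ≈ 3.00
Z = 3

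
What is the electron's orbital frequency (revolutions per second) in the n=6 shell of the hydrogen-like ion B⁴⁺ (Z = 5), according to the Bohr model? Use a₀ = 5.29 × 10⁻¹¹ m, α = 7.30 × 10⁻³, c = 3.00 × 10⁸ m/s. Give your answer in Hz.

7.63 × 10¹⁴ Hz

r = n²a₀/Z = 3.81 × 10⁻¹⁰ m, v = Zαc/n = 1.82 × 10⁶ m/s
f = v/(2πr) = 7.63 × 10¹⁴ Hz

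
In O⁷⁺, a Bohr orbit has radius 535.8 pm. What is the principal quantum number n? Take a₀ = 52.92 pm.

9

r_n = n²a₀/Z ⇒ n² = rZ/a₀ = 535.8 × 8 / 52.92 ≈ 81.00
n = 9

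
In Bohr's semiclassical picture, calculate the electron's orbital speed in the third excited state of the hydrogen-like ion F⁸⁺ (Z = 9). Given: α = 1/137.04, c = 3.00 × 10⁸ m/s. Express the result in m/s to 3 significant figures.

v_n = Zαc/n = 9 × 0.00730 × 3.00 × 10⁸ / 4
    = 4.93 × 10⁶ m/s

4.93 × 10⁶ m/s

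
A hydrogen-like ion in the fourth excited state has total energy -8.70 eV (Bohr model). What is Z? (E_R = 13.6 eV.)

4

E_n = −E_R Z²/n² ⇒ Z² = −E_n n²/E_R = 8.70 × 5² / 13.6 ≈ 15.99
Z = 4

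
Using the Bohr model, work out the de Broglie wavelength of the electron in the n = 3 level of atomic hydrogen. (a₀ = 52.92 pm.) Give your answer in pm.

The Bohr quantisation condition is nλ = 2πr_n.
r_n = n²a₀/Z = 476.3 pm
λ = 2πr_n/n = 2π·476.3/3 = 997.5 pm

997.5 pm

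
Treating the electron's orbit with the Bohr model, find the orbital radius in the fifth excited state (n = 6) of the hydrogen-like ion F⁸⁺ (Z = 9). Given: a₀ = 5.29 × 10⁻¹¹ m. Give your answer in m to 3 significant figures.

2.12 × 10⁻¹⁰ m

r_n = n²a₀/Z = 6² × 5.29 × 10⁻¹¹ / 9
    = 36 × 5.29 × 10⁻¹¹ / 9 = 2.12 × 10⁻¹⁰ m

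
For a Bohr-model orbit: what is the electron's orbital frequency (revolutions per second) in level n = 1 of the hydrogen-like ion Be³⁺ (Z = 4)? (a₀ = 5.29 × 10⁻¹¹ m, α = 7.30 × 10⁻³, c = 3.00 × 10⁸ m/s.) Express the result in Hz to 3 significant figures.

1.05 × 10¹⁷ Hz

r = n²a₀/Z = 1.32 × 10⁻¹¹ m, v = Zαc/n = 8.76 × 10⁶ m/s
f = v/(2πr) = 1.05 × 10¹⁷ Hz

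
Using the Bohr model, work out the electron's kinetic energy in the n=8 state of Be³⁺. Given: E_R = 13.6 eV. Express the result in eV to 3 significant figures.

For a Coulomb orbit the virial theorem gives K = −E_n.
E_n = −E_R·Z²/n², so K = E_R·Z²/n² = 13.6 × 4²/8² = 3.40 eV

3.40 eV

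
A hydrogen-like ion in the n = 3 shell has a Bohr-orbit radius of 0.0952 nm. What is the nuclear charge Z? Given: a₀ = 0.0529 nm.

r_n = n²a₀/Z ⇒ Z = n²a₀/r = 3² × 0.0529 / 0.0952 ≈ 5.00
Z = 5

5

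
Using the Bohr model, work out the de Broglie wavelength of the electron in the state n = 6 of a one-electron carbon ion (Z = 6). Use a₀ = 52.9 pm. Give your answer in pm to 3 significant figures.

The Bohr quantisation condition is nλ = 2πr_n.
r_n = n²a₀/Z = 317 pm
λ = 2πr_n/n = 2π·317/6 = 332 pm

332 pm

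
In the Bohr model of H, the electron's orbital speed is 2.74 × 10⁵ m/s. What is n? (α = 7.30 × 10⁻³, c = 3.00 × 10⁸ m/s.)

v_n = Zαc/n ⇒ n = Zαc/v = 1 × 0.00730 × 3.00 × 10⁸ / 2.74 × 10⁵ ≈ 7.99
n = 8

8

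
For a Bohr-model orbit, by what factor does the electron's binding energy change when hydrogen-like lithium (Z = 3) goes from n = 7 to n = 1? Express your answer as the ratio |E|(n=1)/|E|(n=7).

|E| ∝ Z^2 · n^-2; with Z fixed, |E| ∝ n^-2.
|E|(n=1)/|E|(n=7) = (1/7)^-2 = 49

49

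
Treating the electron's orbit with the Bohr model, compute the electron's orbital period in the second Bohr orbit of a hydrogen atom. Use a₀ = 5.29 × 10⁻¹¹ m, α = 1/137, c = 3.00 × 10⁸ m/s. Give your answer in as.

r = n²a₀/Z = 2²·5.29 × 10⁻¹¹/1 = 2.12 × 10⁻¹⁰ m
v = Zαc/n = 1·0.00730·3.00 × 10⁸/2 = 1.09 × 10⁶ m/s
T = 2πr/v = 1.21 × 10⁻¹⁵ s = 1210 as

1210 as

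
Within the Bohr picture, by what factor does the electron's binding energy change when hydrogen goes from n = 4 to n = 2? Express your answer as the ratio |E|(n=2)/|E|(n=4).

|E| ∝ Z^2 · n^-2; with Z fixed, |E| ∝ n^-2.
|E|(n=2)/|E|(n=4) = (2/4)^-2 = 4

4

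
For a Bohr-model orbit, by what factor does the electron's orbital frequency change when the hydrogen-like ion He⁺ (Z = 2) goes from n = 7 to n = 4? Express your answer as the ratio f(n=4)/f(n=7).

343/64

f ∝ Z^2 · n^-3; with Z fixed, f ∝ n^-3.
f(n=4)/f(n=7) = (4/7)^-3 = 343/64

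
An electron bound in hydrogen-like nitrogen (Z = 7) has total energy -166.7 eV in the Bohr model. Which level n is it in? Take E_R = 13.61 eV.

E_n = −E_R Z²/n² ⇒ n² = E_R Z²/(−E_n) = 13.61 × 7² / 166.7 ≈ 4.00
n = 2

2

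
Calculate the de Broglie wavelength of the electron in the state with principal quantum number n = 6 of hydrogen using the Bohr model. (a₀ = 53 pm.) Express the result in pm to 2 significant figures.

The Bohr quantisation condition is nλ = 2πr_n.
r_n = n²a₀/Z = 1900 pm
λ = 2πr_n/n = 2π·1900/6 = 2000 pm

2000 pm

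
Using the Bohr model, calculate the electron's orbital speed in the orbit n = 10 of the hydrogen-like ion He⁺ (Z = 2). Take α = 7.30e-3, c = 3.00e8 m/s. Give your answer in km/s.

438 km/s

v_n = Zαc/n = 2 × 0.00730 × 3.00e8 / 10
    = 438 km/s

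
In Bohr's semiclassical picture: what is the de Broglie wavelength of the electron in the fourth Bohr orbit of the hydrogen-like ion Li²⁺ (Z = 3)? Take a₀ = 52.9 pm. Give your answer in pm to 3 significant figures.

The Bohr quantisation condition is nλ = 2πr_n.
r_n = n²a₀/Z = 282 pm
λ = 2πr_n/n = 2π·282/4 = 443 pm

443 pm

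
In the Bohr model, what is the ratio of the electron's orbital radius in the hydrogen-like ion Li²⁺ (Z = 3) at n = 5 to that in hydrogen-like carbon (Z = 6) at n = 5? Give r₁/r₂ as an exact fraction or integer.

2

r ∝ Z^-1 · n^2
r₁/r₂ = (3/6)^-1 · (5/5)^2 = 2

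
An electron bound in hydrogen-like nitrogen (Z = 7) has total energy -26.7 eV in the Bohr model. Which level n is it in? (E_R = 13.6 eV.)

5

E_n = −E_R Z²/n² ⇒ n² = E_R Z²/(−E_n) = 13.6 × 7² / 26.7 ≈ 24.96
n = 5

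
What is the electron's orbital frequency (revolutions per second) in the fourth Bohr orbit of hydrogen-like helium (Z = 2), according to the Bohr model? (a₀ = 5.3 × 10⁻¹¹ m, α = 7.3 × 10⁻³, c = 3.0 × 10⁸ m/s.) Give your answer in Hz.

4.1 × 10¹⁴ Hz

r = n²a₀/Z = 4.2 × 10⁻¹⁰ m, v = Zαc/n = 1.1 × 10⁶ m/s
f = v/(2πr) = 4.1 × 10¹⁴ Hz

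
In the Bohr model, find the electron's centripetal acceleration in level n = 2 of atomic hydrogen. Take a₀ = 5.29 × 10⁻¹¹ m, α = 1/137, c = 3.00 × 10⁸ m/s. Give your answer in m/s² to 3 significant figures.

r = n²a₀/Z = 2.12 × 10⁻¹⁰ m, v = Zαc/n = 1.09 × 10⁶ m/s
a = v²/r = (1.09 × 10⁶)² / 2.12 × 10⁻¹⁰ = 5.67 × 10²¹ m/s²

5.67 × 10²¹ m/s²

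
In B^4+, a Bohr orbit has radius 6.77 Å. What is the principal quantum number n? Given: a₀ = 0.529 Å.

8

r_n = n²a₀/Z ⇒ n² = rZ/a₀ = 6.77 × 5 / 0.529 ≈ 63.99
n = 8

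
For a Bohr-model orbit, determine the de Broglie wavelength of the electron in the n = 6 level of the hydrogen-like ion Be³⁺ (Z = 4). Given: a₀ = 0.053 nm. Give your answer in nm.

0.50 nm

The Bohr quantisation condition is nλ = 2πr_n.
r_n = n²a₀/Z = 0.48 nm
λ = 2πr_n/n = 2π·0.48/6 = 0.50 nm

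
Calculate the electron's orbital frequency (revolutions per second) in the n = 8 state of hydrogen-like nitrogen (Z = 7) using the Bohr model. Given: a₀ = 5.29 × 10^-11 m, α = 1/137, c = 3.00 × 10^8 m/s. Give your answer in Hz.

r = n²a₀/Z = 4.84 × 10^-10 m, v = Zαc/n = 1.92 × 10^6 m/s
f = v/(2πr) = 6.31 × 10^14 Hz

6.31 × 10^14 Hz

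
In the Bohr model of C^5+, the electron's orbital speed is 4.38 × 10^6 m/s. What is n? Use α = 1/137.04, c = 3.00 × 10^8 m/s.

v_n = Zαc/n ⇒ n = Zαc/v = 6 × 0.00730 × 3.00 × 10^8 / 4.38 × 10^6 ≈ 3.00
n = 3

3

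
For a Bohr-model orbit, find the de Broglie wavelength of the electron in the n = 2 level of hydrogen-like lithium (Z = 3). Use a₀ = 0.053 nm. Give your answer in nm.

0.22 nm

The Bohr quantisation condition is nλ = 2πr_n.
r_n = n²a₀/Z = 0.071 nm
λ = 2πr_n/n = 2π·0.071/2 = 0.22 nm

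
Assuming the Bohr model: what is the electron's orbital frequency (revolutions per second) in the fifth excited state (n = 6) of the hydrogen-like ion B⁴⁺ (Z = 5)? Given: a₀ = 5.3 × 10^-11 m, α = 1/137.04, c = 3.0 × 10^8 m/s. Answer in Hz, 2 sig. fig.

7.6 × 10^14 Hz

r = n²a₀/Z = 3.8 × 10^-10 m, v = Zαc/n = 1.8 × 10^6 m/s
f = v/(2πr) = 7.6 × 10^14 Hz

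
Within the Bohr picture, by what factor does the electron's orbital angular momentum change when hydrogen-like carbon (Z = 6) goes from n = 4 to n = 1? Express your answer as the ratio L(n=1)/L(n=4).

L = nℏ depends only on n, so L ∝ n.
L(n=1)/L(n=4) = (1/4)^1 = 1/4

1/4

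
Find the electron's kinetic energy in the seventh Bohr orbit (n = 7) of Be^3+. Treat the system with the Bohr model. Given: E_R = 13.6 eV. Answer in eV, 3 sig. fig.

4.44 eV

For a Coulomb orbit the virial theorem gives K = −E_n.
E_n = −E_R·Z²/n², so K = E_R·Z²/n² = 13.6 × 4²/7² = 4.44 eV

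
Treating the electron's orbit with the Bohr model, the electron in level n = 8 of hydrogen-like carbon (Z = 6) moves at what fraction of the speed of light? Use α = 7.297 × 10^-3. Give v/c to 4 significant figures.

0.005473

v_n = Zαc/n, so v/c = Zα/n = 6 × 0.007297 / 8 = 0.005473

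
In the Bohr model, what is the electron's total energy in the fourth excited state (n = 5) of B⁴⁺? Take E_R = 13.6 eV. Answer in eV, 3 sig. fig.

-13.6 eV

E_n = −E_R·Z²/n² = −13.6 × 5²/5² = -13.6 eV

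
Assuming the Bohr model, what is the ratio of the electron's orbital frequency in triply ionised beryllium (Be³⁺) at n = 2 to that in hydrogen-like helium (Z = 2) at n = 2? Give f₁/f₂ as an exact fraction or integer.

f ∝ Z^2 · n^-3
f₁/f₂ = (4/2)^2 · (2/2)^-3 = 4

4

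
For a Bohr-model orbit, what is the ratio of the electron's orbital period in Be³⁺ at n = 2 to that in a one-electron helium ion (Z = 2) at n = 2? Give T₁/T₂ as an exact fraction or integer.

1/4

T ∝ Z^-2 · n^3
T₁/T₂ = (4/2)^-2 · (2/2)^3 = 1/4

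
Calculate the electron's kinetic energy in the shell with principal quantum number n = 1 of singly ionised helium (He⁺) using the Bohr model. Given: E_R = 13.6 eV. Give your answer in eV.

For a Coulomb orbit the virial theorem gives K = −E_n.
E_n = −E_R·Z²/n², so K = E_R·Z²/n² = 13.6 × 2²/1² = 54.4 eV

54.4 eV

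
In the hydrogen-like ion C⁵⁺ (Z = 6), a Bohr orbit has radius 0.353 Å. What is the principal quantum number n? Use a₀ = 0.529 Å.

r_n = n²a₀/Z ⇒ n² = rZ/a₀ = 0.353 × 6 / 0.529 ≈ 4.00
n = 2

2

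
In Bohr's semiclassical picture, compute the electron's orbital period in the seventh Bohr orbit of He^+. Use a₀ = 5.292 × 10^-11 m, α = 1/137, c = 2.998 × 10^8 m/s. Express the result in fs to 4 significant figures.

r = n²a₀/Z = 7²·5.292 × 10^-11/2 = 1.297 × 10^-9 m
v = Zαc/n = 2·0.007299·2.998 × 10^8/7 = 6.252 × 10^5 m/s
T = 2πr/v = 1.303 × 10^-14 s = 13.03 fs

13.03 fs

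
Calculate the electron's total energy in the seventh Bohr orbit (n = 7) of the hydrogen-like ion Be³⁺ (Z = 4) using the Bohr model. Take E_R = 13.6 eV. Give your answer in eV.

-4.44 eV

E_n = −E_R·Z²/n² = −13.6 × 4²/7² = -4.44 eV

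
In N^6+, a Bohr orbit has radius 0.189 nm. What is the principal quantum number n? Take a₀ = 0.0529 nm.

r_n = n²a₀/Z ⇒ n² = rZ/a₀ = 0.189 × 7 / 0.0529 ≈ 25.01
n = 5

5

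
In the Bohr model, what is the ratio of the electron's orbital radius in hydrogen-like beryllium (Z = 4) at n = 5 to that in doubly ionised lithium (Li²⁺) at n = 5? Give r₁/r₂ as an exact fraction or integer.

r ∝ Z^-1 · n^2
r₁/r₂ = (4/3)^-1 · (5/5)^2 = 3/4

3/4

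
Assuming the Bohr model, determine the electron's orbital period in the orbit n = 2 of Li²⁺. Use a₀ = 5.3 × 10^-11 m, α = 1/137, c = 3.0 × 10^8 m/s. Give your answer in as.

r = n²a₀/Z = 2²·5.3 × 10^-11/3 = 7.1 × 10^-11 m
v = Zαc/n = 3·0.0073·3.0 × 10^8/2 = 3.3 × 10^6 m/s
T = 2πr/v = 1.4 × 10^-16 s = 140 as

140 as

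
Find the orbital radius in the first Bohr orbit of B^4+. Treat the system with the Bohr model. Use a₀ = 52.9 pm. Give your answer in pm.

r_n = n²a₀/Z = 1² × 52.9 / 5
    = 1 × 52.9 / 5 = 10.6 pm

10.6 pm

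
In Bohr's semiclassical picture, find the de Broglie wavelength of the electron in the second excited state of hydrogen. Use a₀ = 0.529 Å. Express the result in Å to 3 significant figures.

The Bohr quantisation condition is nλ = 2πr_n.
r_n = n²a₀/Z = 4.76 Å
λ = 2πr_n/n = 2π·4.76/3 = 9.97 Å

9.97 Å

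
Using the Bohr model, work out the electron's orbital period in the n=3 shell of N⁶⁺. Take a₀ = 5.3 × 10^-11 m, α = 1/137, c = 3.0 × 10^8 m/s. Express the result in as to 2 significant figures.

84 as

r = n²a₀/Z = 3²·5.3 × 10^-11/7 = 6.8 × 10^-11 m
v = Zαc/n = 7·0.0073·3.0 × 10^8/3 = 5.1 × 10^6 m/s
T = 2πr/v = 8.4 × 10^-17 s = 84 as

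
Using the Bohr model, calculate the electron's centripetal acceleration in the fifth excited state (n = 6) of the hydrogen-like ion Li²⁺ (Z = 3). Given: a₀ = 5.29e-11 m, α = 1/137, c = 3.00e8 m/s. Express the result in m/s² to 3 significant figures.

r = n²a₀/Z = 6.35e-10 m, v = Zαc/n = 1.09e6 m/s
a = v²/r = (1.09e6)² / 6.35e-10 = 1.89e21 m/s²

1.89e21 m/s²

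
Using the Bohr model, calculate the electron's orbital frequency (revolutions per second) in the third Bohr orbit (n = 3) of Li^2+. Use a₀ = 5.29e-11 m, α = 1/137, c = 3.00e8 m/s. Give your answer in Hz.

r = n²a₀/Z = 1.59e-10 m, v = Zαc/n = 2.19e6 m/s
f = v/(2πr) = 2.20e15 Hz

2.20e15 Hz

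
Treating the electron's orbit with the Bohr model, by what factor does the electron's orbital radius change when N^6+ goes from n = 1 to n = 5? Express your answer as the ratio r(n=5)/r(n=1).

25

r ∝ Z^-1 · n^2; with Z fixed, r ∝ n^2.
r(n=5)/r(n=1) = (5/1)^2 = 25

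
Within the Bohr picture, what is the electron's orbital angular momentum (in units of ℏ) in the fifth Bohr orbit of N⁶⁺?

L_n = nℏ, so L/ℏ = n = 5.

5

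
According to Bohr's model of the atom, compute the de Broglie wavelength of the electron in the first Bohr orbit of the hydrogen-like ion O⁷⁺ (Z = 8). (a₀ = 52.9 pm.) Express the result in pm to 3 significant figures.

The Bohr quantisation condition is nλ = 2πr_n.
r_n = n²a₀/Z = 6.61 pm
λ = 2πr_n/n = 2π·6.61/1 = 41.5 pm

41.5 pm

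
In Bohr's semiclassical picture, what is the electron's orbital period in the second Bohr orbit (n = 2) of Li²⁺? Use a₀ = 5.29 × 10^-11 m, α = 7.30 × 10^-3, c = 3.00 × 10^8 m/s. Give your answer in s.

1.35 × 10^-16 s

r = n²a₀/Z = 2²·5.29 × 10^-11/3 = 7.05 × 10^-11 m
v = Zαc/n = 3·0.00730·3.00 × 10^8/2 = 3.29 × 10^6 m/s
T = 2πr/v = 1.35 × 10^-16 s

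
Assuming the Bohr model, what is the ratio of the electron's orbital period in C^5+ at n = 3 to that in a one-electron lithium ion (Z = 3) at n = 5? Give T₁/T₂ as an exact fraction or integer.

T ∝ Z^-2 · n^3
T₁/T₂ = (6/3)^-2 · (3/5)^3 = 27/500

27/500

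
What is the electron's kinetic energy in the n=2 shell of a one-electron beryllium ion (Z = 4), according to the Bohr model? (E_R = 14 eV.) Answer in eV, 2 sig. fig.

For a Coulomb orbit the virial theorem gives K = −E_n.
E_n = −E_R·Z²/n², so K = E_R·Z²/n² = 14 × 4²/2² = 56 eV

56 eV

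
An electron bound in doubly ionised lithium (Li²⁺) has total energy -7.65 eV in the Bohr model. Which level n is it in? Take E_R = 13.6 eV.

E_n = −E_R Z²/n² ⇒ n² = E_R Z²/(−E_n) = 13.6 × 3² / 7.65 ≈ 16.00
n = 4

4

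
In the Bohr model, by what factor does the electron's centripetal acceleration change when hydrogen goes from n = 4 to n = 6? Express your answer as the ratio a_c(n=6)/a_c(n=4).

a_c ∝ Z^3 · n^-4; with Z fixed, a_c ∝ n^-4.
a_c(n=6)/a_c(n=4) = (6/4)^-4 = 16/81

16/81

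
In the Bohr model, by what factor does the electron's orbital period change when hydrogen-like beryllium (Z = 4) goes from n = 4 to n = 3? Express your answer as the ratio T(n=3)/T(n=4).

27/64

T ∝ Z^-2 · n^3; with Z fixed, T ∝ n^3.
T(n=3)/T(n=4) = (3/4)^3 = 27/64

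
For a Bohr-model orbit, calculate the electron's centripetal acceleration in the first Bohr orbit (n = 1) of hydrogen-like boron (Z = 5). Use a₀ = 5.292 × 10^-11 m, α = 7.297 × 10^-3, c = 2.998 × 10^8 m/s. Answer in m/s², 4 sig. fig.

r = n²a₀/Z = 1.058 × 10^-11 m, v = Zαc/n = 1.094 × 10^7 m/s
a = v²/r = (1.094 × 10^7)² / 1.058 × 10^-11 = 1.130 × 10^25 m/s²

1.130 × 10^25 m/s²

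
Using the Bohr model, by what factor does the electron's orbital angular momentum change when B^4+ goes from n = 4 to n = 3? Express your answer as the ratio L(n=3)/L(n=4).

L = nℏ depends only on n, so L ∝ n.
L(n=3)/L(n=4) = (3/4)^1 = 3/4

3/4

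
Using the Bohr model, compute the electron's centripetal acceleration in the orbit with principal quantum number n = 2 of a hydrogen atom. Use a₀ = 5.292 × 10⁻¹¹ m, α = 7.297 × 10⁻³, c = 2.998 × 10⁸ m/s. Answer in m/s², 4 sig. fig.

r = n²a₀/Z = 2.117 × 10⁻¹⁰ m, v = Zαc/n = 1.094 × 10⁶ m/s
a = v²/r = (1.094 × 10⁶)² / 2.117 × 10⁻¹⁰ = 5.652 × 10²¹ m/s²

5.652 × 10²¹ m/s²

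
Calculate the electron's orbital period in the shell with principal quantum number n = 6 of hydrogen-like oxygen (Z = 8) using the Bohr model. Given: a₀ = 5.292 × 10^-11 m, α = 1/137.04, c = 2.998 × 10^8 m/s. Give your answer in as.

513.0 as

r = n²a₀/Z = 6²·5.292 × 10^-11/8 = 2.381 × 10^-10 m
v = Zαc/n = 8·0.007297·2.998 × 10^8/6 = 2.917 × 10^6 m/s
T = 2πr/v = 5.130 × 10^-16 s = 513.0 as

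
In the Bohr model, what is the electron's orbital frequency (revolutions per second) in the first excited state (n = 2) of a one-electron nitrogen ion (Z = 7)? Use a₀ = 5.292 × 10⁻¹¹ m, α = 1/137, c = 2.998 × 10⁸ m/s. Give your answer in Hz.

4.031 × 10¹⁶ Hz

r = n²a₀/Z = 3.024 × 10⁻¹¹ m, v = Zαc/n = 7.659 × 10⁶ m/s
f = v/(2πr) = 4.031 × 10¹⁶ Hz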